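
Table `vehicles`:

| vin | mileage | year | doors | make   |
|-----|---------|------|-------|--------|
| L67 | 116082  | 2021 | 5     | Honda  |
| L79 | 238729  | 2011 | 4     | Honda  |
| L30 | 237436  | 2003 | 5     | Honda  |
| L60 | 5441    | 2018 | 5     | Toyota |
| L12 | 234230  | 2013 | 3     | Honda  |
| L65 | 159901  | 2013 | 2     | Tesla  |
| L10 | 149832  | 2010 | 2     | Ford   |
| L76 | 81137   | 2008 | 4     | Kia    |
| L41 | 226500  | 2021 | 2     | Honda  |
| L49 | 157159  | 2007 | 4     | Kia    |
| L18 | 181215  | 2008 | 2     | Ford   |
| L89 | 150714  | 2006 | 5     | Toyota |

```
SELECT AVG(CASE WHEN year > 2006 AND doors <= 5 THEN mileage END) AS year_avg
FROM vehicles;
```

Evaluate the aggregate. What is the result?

155022.6

vin=L67: ✓ → 116082
vin=L79: ✓ → 238729
vin=L30: ✗
vin=L60: ✓ → 5441
vin=L12: ✓ → 234230
vin=L65: ✓ → 159901
vin=L10: ✓ → 149832
vin=L76: ✓ → 81137
vin=L41: ✓ → 226500
vin=L49: ✓ → 157159
vin=L18: ✓ → 181215
vin=L89: ✗
year_avg = (116082 + 238729 + 5441 + 234230 + 159901 + 149832 + 81137 + 226500 + 157159 + 181215) / 10 = 155022.6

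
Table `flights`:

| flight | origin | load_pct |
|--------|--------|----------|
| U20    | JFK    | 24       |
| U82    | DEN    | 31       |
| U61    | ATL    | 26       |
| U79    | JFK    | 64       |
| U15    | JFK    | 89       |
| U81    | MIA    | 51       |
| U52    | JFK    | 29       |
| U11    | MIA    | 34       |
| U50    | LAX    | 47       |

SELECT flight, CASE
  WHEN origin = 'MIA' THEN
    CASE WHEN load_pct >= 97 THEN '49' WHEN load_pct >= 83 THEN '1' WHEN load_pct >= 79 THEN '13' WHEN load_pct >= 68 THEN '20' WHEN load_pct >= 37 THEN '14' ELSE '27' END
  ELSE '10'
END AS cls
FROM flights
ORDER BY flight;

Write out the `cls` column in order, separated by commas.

27, 10, 10, 10, 10, 10, 10, 14, 10

flight=U11: origin='MIA' → inner[ELSE] → 27
flight=U15: origin='JFK' → outer ELSE → 10
flight=U20: origin='JFK' → outer ELSE → 10
flight=U50: origin='LAX' → outer ELSE → 10
flight=U52: origin='JFK' → outer ELSE → 10
flight=U61: origin='ATL' → outer ELSE → 10
flight=U79: origin='JFK' → outer ELSE → 10
flight=U81: origin='MIA' → inner[load_pct >= 37] → 14
flight=U82: origin='DEN' → outer ELSE → 10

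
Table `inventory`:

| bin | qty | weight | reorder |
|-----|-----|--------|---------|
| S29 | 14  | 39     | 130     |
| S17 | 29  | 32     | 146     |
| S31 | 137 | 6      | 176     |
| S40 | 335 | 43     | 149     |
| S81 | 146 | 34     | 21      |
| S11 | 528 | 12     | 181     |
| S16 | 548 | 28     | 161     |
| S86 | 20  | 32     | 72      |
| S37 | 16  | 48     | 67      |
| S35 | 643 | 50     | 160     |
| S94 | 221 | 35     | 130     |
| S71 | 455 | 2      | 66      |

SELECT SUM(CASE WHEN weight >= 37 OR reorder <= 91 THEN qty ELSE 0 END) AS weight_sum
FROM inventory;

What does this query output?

bin=S29: ✓ → 14
bin=S17: ✗
bin=S31: ✗
bin=S40: ✓ → 335
bin=S81: ✓ → 146
bin=S11: ✗
bin=S16: ✗
bin=S86: ✓ → 20
bin=S37: ✓ → 16
bin=S35: ✓ → 643
bin=S94: ✗
bin=S71: ✓ → 455
weight_sum = 14 + 335 + 146 + 20 + 16 + 643 + 455 = 1629

1629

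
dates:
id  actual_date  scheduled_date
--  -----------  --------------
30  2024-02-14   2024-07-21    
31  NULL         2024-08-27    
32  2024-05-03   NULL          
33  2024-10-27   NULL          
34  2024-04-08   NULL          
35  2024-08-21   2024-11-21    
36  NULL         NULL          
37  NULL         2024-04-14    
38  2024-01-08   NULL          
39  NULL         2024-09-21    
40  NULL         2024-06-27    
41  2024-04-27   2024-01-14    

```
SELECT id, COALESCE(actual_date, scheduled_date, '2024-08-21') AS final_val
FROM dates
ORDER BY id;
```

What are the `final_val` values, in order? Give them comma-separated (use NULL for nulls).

id=30: actual_date=2024-02-14 → 2024-02-14
id=31: actual_date=NULL, scheduled_date=2024-08-27 → 2024-08-27
id=32: actual_date=2024-05-03 → 2024-05-03
id=33: actual_date=2024-10-27 → 2024-10-27
id=34: actual_date=2024-04-08 → 2024-04-08
id=35: actual_date=2024-08-21 → 2024-08-21
id=36: actual_date=NULL, scheduled_date=NULL, → literal 2024-08-21 → 2024-08-21
id=37: actual_date=NULL, scheduled_date=2024-04-14 → 2024-04-14
id=38: actual_date=2024-01-08 → 2024-01-08
id=39: actual_date=NULL, scheduled_date=2024-09-21 → 2024-09-21
id=40: actual_date=NULL, scheduled_date=2024-06-27 → 2024-06-27
id=41: actual_date=2024-04-27 → 2024-04-27

2024-02-14, 2024-08-27, 2024-05-03, 2024-10-27, 2024-04-08, 2024-08-21, 2024-08-21, 2024-04-14, 2024-01-08, 2024-09-21, 2024-06-27, 2024-04-27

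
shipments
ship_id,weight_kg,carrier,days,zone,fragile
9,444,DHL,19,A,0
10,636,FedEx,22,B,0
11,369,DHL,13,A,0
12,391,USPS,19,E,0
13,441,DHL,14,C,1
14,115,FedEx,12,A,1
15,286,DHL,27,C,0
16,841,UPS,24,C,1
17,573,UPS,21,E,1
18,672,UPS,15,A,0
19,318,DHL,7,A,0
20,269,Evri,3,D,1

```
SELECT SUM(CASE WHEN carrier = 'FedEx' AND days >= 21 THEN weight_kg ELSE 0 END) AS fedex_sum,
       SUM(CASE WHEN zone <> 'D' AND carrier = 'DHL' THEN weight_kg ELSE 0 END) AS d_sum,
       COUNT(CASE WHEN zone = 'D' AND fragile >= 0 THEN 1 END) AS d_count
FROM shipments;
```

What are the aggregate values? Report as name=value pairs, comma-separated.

fedex_sum=636, d_sum=1858, d_count=1

[fedex_sum: carrier = 'FedEx' AND days >= 21]
ship_id=9: ✗
ship_id=10: ✓ → 636
ship_id=11: ✗
ship_id=12: ✗
ship_id=13: ✗
ship_id=14: ✗
ship_id=15: ✗
ship_id=16: ✗
ship_id=17: ✗
ship_id=18: ✗
ship_id=19: ✗
ship_id=20: ✗
fedex_sum = 636
—
[d_sum: zone <> 'D' AND carrier = 'DHL']
ship_id=9: ✓ → 444
ship_id=10: ✗
ship_id=11: ✓ → 369
ship_id=12: ✗
ship_id=13: ✓ → 441
ship_id=14: ✗
ship_id=15: ✓ → 286
ship_id=16: ✗
ship_id=17: ✗
ship_id=18: ✗
ship_id=19: ✓ → 318
ship_id=20: ✗
d_sum = 444 + 369 + 441 + 286 + 318 = 1858
—
[d_count: zone = 'D' AND fragile >= 0]
ship_id=9: ✗
ship_id=10: ✗
ship_id=11: ✗
ship_id=12: ✗
ship_id=13: ✗
ship_id=14: ✗
ship_id=15: ✗
ship_id=16: ✗
ship_id=17: ✗
ship_id=18: ✗
ship_id=19: ✗
ship_id=20: ✓ → 1
d_count = COUNT(1) = 1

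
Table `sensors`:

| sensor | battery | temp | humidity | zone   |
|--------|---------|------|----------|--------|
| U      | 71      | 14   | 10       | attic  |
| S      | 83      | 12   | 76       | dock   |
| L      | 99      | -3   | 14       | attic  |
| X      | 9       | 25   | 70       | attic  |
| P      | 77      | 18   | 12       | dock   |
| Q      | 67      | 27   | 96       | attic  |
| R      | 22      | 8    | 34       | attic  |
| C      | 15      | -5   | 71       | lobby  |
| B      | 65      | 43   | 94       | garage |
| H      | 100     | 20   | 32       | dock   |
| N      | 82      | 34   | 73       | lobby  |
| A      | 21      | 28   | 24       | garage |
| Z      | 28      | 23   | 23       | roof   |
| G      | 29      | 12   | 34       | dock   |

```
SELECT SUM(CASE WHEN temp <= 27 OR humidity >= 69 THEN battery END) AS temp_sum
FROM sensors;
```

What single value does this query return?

sensor=U: ✓ → 71
sensor=S: ✓ → 83
sensor=L: ✓ → 99
sensor=X: ✓ → 9
sensor=P: ✓ → 77
sensor=Q: ✓ → 67
sensor=R: ✓ → 22
sensor=C: ✓ → 15
sensor=B: ✓ → 65
sensor=H: ✓ → 100
sensor=N: ✓ → 82
sensor=A: ✗
sensor=Z: ✓ → 28
sensor=G: ✓ → 29
temp_sum = 71 + 83 + 99 + 9 + 77 + 67 + 22 + 15 + 65 + 100 + 82 + 28 + 29 = 747

747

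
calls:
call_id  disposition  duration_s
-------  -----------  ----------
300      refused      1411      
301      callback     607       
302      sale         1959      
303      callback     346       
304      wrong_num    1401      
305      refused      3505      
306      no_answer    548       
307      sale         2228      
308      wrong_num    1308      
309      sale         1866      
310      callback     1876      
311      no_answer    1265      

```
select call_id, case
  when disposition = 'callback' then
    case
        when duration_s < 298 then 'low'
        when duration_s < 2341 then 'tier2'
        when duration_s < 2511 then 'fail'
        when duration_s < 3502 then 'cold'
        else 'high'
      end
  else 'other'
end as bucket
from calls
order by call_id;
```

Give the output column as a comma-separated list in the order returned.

other, tier2, other, tier2, other, other, other, other, other, other, tier2, other

call_id=300: disposition='refused' → outer ELSE → other
call_id=301: disposition='callback' → inner[duration_s < 2341] → tier2
call_id=302: disposition='sale' → outer ELSE → other
call_id=303: disposition='callback' → inner[duration_s < 2341] → tier2
call_id=304: disposition='wrong_num' → outer ELSE → other
call_id=305: disposition='refused' → outer ELSE → other
call_id=306: disposition='no_answer' → outer ELSE → other
call_id=307: disposition='sale' → outer ELSE → other
call_id=308: disposition='wrong_num' → outer ELSE → other
call_id=309: disposition='sale' → outer ELSE → other
call_id=310: disposition='callback' → inner[duration_s < 2341] → tier2
call_id=311: disposition='no_answer' → outer ELSE → other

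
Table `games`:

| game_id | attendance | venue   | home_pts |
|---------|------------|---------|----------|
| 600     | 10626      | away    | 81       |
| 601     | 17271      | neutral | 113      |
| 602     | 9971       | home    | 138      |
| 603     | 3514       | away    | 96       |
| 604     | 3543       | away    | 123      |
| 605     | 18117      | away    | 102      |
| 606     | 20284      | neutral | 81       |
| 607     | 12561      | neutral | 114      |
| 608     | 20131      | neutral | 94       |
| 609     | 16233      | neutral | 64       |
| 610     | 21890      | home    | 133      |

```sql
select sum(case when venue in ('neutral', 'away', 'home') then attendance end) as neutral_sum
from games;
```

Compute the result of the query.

154141

game_id=600: ✓ → 10626
game_id=601: ✓ → 17271
game_id=602: ✓ → 9971
game_id=603: ✓ → 3514
game_id=604: ✓ → 3543
game_id=605: ✓ → 18117
game_id=606: ✓ → 20284
game_id=607: ✓ → 12561
game_id=608: ✓ → 20131
game_id=609: ✓ → 16233
game_id=610: ✓ → 21890
neutral_sum = 10626 + 17271 + 9971 + 3514 + 3543 + 18117 + 20284 + 12561 + 20131 + 16233 + 21890 = 154141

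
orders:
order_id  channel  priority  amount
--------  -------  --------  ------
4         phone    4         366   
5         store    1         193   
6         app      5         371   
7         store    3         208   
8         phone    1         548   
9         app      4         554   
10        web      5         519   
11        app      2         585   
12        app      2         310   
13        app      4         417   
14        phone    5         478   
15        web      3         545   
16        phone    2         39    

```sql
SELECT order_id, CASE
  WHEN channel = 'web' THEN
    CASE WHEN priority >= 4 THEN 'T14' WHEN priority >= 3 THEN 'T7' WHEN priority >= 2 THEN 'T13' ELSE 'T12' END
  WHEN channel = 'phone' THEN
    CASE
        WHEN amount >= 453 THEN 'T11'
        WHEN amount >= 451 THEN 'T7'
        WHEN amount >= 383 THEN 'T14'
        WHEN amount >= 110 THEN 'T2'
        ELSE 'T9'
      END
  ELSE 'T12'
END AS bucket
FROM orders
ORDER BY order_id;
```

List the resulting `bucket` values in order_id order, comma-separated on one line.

order_id=4: channel='phone' → inner[amount >= 110] → T2
order_id=5: channel='store' → outer ELSE → T12
order_id=6: channel='app' → outer ELSE → T12
order_id=7: channel='store' → outer ELSE → T12
order_id=8: channel='phone' → inner[amount >= 453] → T11
order_id=9: channel='app' → outer ELSE → T12
order_id=10: channel='web' → inner[priority >= 4] → T14
order_id=11: channel='app' → outer ELSE → T12
order_id=12: channel='app' → outer ELSE → T12
order_id=13: channel='app' → outer ELSE → T12
order_id=14: channel='phone' → inner[amount >= 453] → T11
order_id=15: channel='web' → inner[priority >= 3] → T7
order_id=16: channel='phone' → inner[ELSE] → T9

T2, T12, T12, T12, T11, T12, T14, T12, T12, T12, T11, T7, T9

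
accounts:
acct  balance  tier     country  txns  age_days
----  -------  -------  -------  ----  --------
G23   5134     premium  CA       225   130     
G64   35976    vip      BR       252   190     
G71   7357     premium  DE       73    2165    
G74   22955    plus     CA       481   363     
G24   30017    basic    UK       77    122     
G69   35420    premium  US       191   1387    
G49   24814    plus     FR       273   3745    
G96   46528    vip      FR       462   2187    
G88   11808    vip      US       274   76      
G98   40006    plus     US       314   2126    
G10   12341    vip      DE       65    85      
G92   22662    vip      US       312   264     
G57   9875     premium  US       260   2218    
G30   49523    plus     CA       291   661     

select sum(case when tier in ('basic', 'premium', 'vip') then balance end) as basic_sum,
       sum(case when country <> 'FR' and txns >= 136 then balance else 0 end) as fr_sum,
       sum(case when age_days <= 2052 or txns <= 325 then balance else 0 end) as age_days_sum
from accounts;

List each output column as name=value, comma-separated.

basic_sum=217118, fr_sum=233359, age_days_sum=307888

[basic_sum: tier in ('basic', 'premium', 'vip')]
acct=G23: ✓ → 5134
acct=G64: ✓ → 35976
acct=G71: ✓ → 7357
acct=G74: ✗
acct=G24: ✓ → 30017
acct=G69: ✓ → 35420
acct=G49: ✗
acct=G96: ✓ → 46528
acct=G88: ✓ → 11808
acct=G98: ✗
acct=G10: ✓ → 12341
acct=G92: ✓ → 22662
acct=G57: ✓ → 9875
acct=G30: ✗
basic_sum = 5134 + 35976 + 7357 + 30017 + 35420 + 46528 + 11808 + 12341 + 22662 + 9875 = 217118
—
[fr_sum: country <> 'FR' and txns >= 136]
acct=G23: ✓ → 5134
acct=G64: ✓ → 35976
acct=G71: ✗
acct=G74: ✓ → 22955
acct=G24: ✗
acct=G69: ✓ → 35420
acct=G49: ✗
acct=G96: ✗
acct=G88: ✓ → 11808
acct=G98: ✓ → 40006
acct=G10: ✗
acct=G92: ✓ → 22662
acct=G57: ✓ → 9875
acct=G30: ✓ → 49523
fr_sum = 5134 + 35976 + 22955 + 35420 + 11808 + 40006 + 22662 + 9875 + 49523 = 233359
—
[age_days_sum: age_days <= 2052 or txns <= 325]
acct=G23: ✓ → 5134
acct=G64: ✓ → 35976
acct=G71: ✓ → 7357
acct=G74: ✓ → 22955
acct=G24: ✓ → 30017
acct=G69: ✓ → 35420
acct=G49: ✓ → 24814
acct=G96: ✗
acct=G88: ✓ → 11808
acct=G98: ✓ → 40006
acct=G10: ✓ → 12341
acct=G92: ✓ → 22662
acct=G57: ✓ → 9875
acct=G30: ✓ → 49523
age_days_sum = 5134 + 35976 + 7357 + 22955 + 30017 + 35420 + 24814 + 11808 + 40006 + 12341 + 22662 + 9875 + 49523 = 307888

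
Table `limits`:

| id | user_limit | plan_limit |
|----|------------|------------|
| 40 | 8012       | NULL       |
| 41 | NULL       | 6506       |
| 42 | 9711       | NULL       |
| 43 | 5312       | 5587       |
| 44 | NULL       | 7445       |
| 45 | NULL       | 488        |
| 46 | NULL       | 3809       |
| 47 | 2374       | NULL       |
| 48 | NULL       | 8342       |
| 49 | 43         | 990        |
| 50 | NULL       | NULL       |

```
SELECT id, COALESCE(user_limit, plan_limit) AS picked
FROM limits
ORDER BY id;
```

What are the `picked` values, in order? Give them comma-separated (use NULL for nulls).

id=40: user_limit=8012 → 8012
id=41: user_limit=NULL, plan_limit=6506 → 6506
id=42: user_limit=9711 → 9711
id=43: user_limit=5312 → 5312
id=44: user_limit=NULL, plan_limit=7445 → 7445
id=45: user_limit=NULL, plan_limit=488 → 488
id=46: user_limit=NULL, plan_limit=3809 → 3809
id=47: user_limit=2374 → 2374
id=48: user_limit=NULL, plan_limit=8342 → 8342
id=49: user_limit=43 → 43
id=50: user_limit=NULL, plan_limit=NULL (all NULL) → NULL

8012, 6506, 9711, 5312, 7445, 488, 3809, 2374, 8342, 43, NULL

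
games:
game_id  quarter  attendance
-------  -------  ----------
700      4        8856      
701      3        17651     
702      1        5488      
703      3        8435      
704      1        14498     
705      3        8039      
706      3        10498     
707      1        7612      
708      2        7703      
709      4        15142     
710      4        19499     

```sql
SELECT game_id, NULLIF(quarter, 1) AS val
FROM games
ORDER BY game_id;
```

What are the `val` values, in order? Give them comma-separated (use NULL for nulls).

game_id=700: quarter=4 vs 1: differ → 4
game_id=701: quarter=3 vs 1: differ → 3
game_id=702: quarter=1 vs 1: equal → NULL
game_id=703: quarter=3 vs 1: differ → 3
game_id=704: quarter=1 vs 1: equal → NULL
game_id=705: quarter=3 vs 1: differ → 3
game_id=706: quarter=3 vs 1: differ → 3
game_id=707: quarter=1 vs 1: equal → NULL
game_id=708: quarter=2 vs 1: differ → 2
game_id=709: quarter=4 vs 1: differ → 4
game_id=710: quarter=4 vs 1: differ → 4

4, 3, NULL, 3, NULL, 3, 3, NULL, 2, 4, 4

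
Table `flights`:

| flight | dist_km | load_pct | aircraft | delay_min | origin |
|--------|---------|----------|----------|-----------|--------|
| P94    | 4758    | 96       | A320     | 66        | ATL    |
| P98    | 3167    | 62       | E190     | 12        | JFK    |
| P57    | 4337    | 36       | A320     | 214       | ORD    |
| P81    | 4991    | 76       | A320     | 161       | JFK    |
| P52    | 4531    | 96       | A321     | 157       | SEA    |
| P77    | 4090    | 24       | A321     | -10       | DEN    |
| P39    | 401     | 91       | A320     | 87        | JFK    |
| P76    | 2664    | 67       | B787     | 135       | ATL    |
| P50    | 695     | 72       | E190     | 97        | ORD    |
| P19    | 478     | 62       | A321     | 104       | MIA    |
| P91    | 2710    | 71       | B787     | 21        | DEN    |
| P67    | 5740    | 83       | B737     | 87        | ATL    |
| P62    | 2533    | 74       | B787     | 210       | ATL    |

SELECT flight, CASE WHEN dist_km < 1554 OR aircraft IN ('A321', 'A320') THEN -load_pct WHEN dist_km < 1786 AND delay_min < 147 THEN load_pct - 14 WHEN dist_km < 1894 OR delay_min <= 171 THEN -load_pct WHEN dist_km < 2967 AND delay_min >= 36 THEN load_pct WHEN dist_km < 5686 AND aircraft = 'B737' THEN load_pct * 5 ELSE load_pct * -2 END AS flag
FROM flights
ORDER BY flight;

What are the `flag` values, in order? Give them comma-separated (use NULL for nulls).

-62, -91, -72, -96, -36, 74, -83, -67, -24, -76, -71, -96, -62

flight=P19: dist_km < 1554 OR aircraft IN ('A321', 'A320') → -62
flight=P39: dist_km < 1554 OR aircraft IN ('A321', 'A320') → -91
flight=P50: dist_km < 1554 OR aircraft IN ('A321', 'A320') → -72
flight=P52: dist_km < 1554 OR aircraft IN ('A321', 'A320') → -96
flight=P57: dist_km < 1554 OR aircraft IN ('A321', 'A320') → -36
flight=P62: dist_km < 2967 AND delay_min >= 36 → 74
flight=P67: dist_km < 1894 OR delay_min <= 171 → -83
flight=P76: dist_km < 1894 OR delay_min <= 171 → -67
flight=P77: dist_km < 1554 OR aircraft IN ('A321', 'A320') → -24
flight=P81: dist_km < 1554 OR aircraft IN ('A321', 'A320') → -76
flight=P91: dist_km < 1894 OR delay_min <= 171 → -71
flight=P94: dist_km < 1554 OR aircraft IN ('A321', 'A320') → -96
flight=P98: dist_km < 1894 OR delay_min <= 171 → -62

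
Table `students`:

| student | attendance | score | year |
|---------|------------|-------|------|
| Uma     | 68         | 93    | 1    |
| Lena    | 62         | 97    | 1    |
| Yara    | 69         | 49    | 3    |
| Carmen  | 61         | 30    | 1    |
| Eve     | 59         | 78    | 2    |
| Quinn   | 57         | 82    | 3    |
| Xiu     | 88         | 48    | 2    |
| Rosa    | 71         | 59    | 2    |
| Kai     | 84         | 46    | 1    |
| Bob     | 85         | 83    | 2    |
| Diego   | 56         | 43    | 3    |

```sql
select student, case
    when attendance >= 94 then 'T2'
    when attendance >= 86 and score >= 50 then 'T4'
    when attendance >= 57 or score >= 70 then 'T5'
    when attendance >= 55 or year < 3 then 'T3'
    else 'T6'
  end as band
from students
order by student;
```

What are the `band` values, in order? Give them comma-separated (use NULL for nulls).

student=Bob: attendance >= 57 or score >= 70 → T5
student=Carmen: attendance >= 57 or score >= 70 → T5
student=Diego: attendance >= 55 or year < 3 → T3
student=Eve: attendance >= 57 or score >= 70 → T5
student=Kai: attendance >= 57 or score >= 70 → T5
student=Lena: attendance >= 57 or score >= 70 → T5
student=Quinn: attendance >= 57 or score >= 70 → T5
student=Rosa: attendance >= 57 or score >= 70 → T5
student=Uma: attendance >= 57 or score >= 70 → T5
student=Xiu: attendance >= 57 or score >= 70 → T5
student=Yara: attendance >= 57 or score >= 70 → T5

T5, T5, T3, T5, T5, T5, T5, T5, T5, T5, T5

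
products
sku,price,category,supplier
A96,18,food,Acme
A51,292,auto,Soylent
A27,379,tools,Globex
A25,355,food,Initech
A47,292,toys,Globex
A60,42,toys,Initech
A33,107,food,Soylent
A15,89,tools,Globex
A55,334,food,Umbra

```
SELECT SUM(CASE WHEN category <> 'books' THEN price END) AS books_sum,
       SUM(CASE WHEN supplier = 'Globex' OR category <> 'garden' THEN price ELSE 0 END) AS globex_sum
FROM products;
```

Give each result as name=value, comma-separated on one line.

books_sum=1908, globex_sum=1908

[books_sum: category <> 'books']
sku=A96: ✓ → 18
sku=A51: ✓ → 292
sku=A27: ✓ → 379
sku=A25: ✓ → 355
sku=A47: ✓ → 292
sku=A60: ✓ → 42
sku=A33: ✓ → 107
sku=A15: ✓ → 89
sku=A55: ✓ → 334
books_sum = 18 + 292 + 379 + 355 + 292 + 42 + 107 + 89 + 334 = 1908
—
[globex_sum: supplier = 'Globex' OR category <> 'garden']
sku=A96: ✓ → 18
sku=A51: ✓ → 292
sku=A27: ✓ → 379
sku=A25: ✓ → 355
sku=A47: ✓ → 292
sku=A60: ✓ → 42
sku=A33: ✓ → 107
sku=A15: ✓ → 89
sku=A55: ✓ → 334
globex_sum = 18 + 292 + 379 + 355 + 292 + 42 + 107 + 89 + 334 = 1908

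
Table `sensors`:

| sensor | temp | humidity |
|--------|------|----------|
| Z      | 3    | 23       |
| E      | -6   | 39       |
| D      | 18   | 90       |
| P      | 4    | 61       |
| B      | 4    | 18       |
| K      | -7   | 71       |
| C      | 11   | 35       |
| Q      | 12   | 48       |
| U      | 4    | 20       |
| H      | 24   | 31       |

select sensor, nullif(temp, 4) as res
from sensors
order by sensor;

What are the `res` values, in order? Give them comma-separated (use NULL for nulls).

NULL, 11, 18, -6, 24, -7, NULL, 12, NULL, 3

sensor=B: temp=4 vs 4: equal → NULL
sensor=C: temp=11 vs 4: differ → 11
sensor=D: temp=18 vs 4: differ → 18
sensor=E: temp=-6 vs 4: differ → -6
sensor=H: temp=24 vs 4: differ → 24
sensor=K: temp=-7 vs 4: differ → -7
sensor=P: temp=4 vs 4: equal → NULL
sensor=Q: temp=12 vs 4: differ → 12
sensor=U: temp=4 vs 4: equal → NULL
sensor=Z: temp=3 vs 4: differ → 3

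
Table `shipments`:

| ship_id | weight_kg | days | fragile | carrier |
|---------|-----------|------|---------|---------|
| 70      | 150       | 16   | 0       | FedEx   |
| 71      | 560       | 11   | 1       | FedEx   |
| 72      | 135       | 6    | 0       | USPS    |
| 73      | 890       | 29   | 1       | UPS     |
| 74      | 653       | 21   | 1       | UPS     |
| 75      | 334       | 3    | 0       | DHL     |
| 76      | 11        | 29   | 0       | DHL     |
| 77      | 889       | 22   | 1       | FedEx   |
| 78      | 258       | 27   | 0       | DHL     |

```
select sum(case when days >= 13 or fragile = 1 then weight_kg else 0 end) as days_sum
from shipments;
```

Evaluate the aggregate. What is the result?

ship_id=70: ✓ → 150
ship_id=71: ✓ → 560
ship_id=72: ✗
ship_id=73: ✓ → 890
ship_id=74: ✓ → 653
ship_id=75: ✗
ship_id=76: ✓ → 11
ship_id=77: ✓ → 889
ship_id=78: ✓ → 258
days_sum = 150 + 560 + 890 + 653 + 11 + 889 + 258 = 3411

3411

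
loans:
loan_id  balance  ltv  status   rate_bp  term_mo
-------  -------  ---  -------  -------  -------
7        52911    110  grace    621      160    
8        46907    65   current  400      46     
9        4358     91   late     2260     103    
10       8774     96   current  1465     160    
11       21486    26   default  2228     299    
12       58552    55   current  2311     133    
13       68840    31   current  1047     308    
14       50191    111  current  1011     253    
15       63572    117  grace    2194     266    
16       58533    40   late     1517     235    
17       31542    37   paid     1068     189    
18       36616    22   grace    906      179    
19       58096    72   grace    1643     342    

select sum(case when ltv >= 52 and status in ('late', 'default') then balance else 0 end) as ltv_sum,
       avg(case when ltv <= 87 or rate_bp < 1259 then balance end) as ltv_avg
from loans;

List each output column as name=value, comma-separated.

[ltv_sum: ltv >= 52 and status in ('late', 'default')]
loan_id=7: ✗
loan_id=8: ✗
loan_id=9: ✓ → 4358
loan_id=10: ✗
loan_id=11: ✗
loan_id=12: ✗
loan_id=13: ✗
loan_id=14: ✗
loan_id=15: ✗
loan_id=16: ✗
loan_id=17: ✗
loan_id=18: ✗
loan_id=19: ✗
ltv_sum = 4358
—
[ltv_avg: ltv <= 87 or rate_bp < 1259]
loan_id=7: ✓ → 52911
loan_id=8: ✓ → 46907
loan_id=9: ✗
loan_id=10: ✗
loan_id=11: ✓ → 21486
loan_id=12: ✓ → 58552
loan_id=13: ✓ → 68840
loan_id=14: ✓ → 50191
loan_id=15: ✗
loan_id=16: ✓ → 58533
loan_id=17: ✓ → 31542
loan_id=18: ✓ → 36616
loan_id=19: ✓ → 58096
ltv_avg = (52911 + 46907 + 21486 + 58552 + 68840 + 50191 + 58533 + 31542 + 36616 + 58096) / 10 = 48367.4

ltv_sum=4358, ltv_avg=48367.4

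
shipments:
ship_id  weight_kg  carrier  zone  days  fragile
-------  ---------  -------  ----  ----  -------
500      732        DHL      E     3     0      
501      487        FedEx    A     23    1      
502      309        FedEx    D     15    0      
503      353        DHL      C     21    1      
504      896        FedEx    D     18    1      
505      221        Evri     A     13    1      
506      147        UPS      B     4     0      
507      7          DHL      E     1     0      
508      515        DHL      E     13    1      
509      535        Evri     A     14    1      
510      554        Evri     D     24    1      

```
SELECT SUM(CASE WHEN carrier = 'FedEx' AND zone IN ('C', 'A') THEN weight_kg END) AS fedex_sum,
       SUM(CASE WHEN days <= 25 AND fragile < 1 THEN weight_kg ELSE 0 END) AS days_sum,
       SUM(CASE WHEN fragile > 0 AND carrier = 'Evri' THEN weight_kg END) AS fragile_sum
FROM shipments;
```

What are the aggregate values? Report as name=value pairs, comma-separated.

[fedex_sum: carrier = 'FedEx' AND zone IN ('C', 'A')]
ship_id=500: ✗
ship_id=501: ✓ → 487
ship_id=502: ✗
ship_id=503: ✗
ship_id=504: ✗
ship_id=505: ✗
ship_id=506: ✗
ship_id=507: ✗
ship_id=508: ✗
ship_id=509: ✗
ship_id=510: ✗
fedex_sum = 487
—
[days_sum: days <= 25 AND fragile < 1]
ship_id=500: ✓ → 732
ship_id=501: ✗
ship_id=502: ✓ → 309
ship_id=503: ✗
ship_id=504: ✗
ship_id=505: ✗
ship_id=506: ✓ → 147
ship_id=507: ✓ → 7
ship_id=508: ✗
ship_id=509: ✗
ship_id=510: ✗
days_sum = 732 + 309 + 147 + 7 = 1195
—
[fragile_sum: fragile > 0 AND carrier = 'Evri']
ship_id=500: ✗
ship_id=501: ✗
ship_id=502: ✗
ship_id=503: ✗
ship_id=504: ✗
ship_id=505: ✓ → 221
ship_id=506: ✗
ship_id=507: ✗
ship_id=508: ✗
ship_id=509: ✓ → 535
ship_id=510: ✓ → 554
fragile_sum = 221 + 535 + 554 = 1310

fedex_sum=487, days_sum=1195, fragile_sum=1310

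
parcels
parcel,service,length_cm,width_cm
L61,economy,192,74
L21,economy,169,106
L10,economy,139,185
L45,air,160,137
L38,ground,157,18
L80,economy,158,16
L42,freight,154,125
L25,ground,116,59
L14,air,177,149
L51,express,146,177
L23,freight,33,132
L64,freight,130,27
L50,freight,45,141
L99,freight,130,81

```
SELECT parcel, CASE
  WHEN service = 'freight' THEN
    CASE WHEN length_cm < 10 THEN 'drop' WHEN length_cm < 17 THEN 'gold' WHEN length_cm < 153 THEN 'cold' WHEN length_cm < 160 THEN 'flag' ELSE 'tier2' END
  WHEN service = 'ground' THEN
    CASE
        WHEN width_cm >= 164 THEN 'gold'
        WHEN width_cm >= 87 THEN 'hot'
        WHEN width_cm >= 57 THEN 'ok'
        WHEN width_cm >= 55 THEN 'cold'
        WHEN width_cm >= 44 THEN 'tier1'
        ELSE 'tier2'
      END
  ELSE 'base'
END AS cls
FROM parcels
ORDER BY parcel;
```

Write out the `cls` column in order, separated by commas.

base, base, base, cold, ok, tier2, flag, base, cold, base, base, cold, base, cold

parcel=L10: service='economy' → outer ELSE → base
parcel=L14: service='air' → outer ELSE → base
parcel=L21: service='economy' → outer ELSE → base
parcel=L23: service='freight' → inner[length_cm < 153] → cold
parcel=L25: service='ground' → inner[width_cm >= 57] → ok
parcel=L38: service='ground' → inner[ELSE] → tier2
parcel=L42: service='freight' → inner[length_cm < 160] → flag
parcel=L45: service='air' → outer ELSE → base
parcel=L50: service='freight' → inner[length_cm < 153] → cold
parcel=L51: service='express' → outer ELSE → base
parcel=L61: service='economy' → outer ELSE → base
parcel=L64: service='freight' → inner[length_cm < 153] → cold
parcel=L80: service='economy' → outer ELSE → base
parcel=L99: service='freight' → inner[length_cm < 153] → cold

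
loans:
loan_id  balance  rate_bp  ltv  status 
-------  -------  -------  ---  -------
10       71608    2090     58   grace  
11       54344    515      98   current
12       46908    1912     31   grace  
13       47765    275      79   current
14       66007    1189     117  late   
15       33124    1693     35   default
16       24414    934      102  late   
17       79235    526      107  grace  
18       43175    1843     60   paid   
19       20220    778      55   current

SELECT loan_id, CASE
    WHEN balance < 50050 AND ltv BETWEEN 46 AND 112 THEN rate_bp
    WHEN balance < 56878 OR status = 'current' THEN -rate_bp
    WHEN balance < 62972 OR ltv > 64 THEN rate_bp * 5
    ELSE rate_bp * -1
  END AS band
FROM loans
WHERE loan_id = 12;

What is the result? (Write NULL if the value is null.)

-1912

loan_id = 12: balance=46908, rate_bp=1912, ltv=31, status=grace.
balance < 50050 AND ltv BETWEEN 46 AND 112 → false
balance < 56878 OR status = 'current' → true → -1912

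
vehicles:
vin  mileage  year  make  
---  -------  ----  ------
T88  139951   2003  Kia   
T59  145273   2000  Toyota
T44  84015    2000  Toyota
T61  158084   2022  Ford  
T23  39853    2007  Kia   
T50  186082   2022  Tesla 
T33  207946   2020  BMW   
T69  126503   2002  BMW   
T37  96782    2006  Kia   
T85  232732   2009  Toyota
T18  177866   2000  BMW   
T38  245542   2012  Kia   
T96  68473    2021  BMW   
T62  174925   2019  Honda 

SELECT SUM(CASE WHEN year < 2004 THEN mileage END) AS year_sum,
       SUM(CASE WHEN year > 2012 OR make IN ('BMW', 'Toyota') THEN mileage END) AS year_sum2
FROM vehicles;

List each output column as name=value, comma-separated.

year_sum=673608, year_sum2=1561899

[year_sum: year < 2004]
vin=T88: ✓ → 139951
vin=T59: ✓ → 145273
vin=T44: ✓ → 84015
vin=T61: ✗
vin=T23: ✗
vin=T50: ✗
vin=T33: ✗
vin=T69: ✓ → 126503
vin=T37: ✗
vin=T85: ✗
vin=T18: ✓ → 177866
vin=T38: ✗
vin=T96: ✗
vin=T62: ✗
year_sum = 139951 + 145273 + 84015 + 126503 + 177866 = 673608
—
[year_sum2: year > 2012 OR make IN ('BMW', 'Toyota')]
vin=T88: ✗
vin=T59: ✓ → 145273
vin=T44: ✓ → 84015
vin=T61: ✓ → 158084
vin=T23: ✗
vin=T50: ✓ → 186082
vin=T33: ✓ → 207946
vin=T69: ✓ → 126503
vin=T37: ✗
vin=T85: ✓ → 232732
vin=T18: ✓ → 177866
vin=T38: ✗
vin=T96: ✓ → 68473
vin=T62: ✓ → 174925
year_sum2 = 145273 + 84015 + 158084 + 186082 + 207946 + 126503 + 232732 + 177866 + 68473 + 174925 = 1561899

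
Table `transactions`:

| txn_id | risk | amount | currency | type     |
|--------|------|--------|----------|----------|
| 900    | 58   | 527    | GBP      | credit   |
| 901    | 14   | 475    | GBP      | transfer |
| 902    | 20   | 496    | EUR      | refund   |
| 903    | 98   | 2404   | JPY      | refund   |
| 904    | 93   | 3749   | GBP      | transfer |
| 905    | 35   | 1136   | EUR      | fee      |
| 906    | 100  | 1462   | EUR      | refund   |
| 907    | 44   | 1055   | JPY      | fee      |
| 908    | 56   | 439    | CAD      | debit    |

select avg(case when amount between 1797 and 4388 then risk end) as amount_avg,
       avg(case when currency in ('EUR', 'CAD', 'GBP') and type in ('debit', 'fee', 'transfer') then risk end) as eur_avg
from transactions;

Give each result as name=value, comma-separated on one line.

amount_avg=95.5, eur_avg=49.5

[amount_avg: amount between 1797 and 4388]
txn_id=900: ✗
txn_id=901: ✗
txn_id=902: ✗
txn_id=903: ✓ → 98
txn_id=904: ✓ → 93
txn_id=905: ✗
txn_id=906: ✗
txn_id=907: ✗
txn_id=908: ✗
amount_avg = (98 + 93) / 2 = 95.5
—
[eur_avg: currency in ('EUR', 'CAD', 'GBP') and type in ('debit', 'fee', 'transfer')]
txn_id=900: ✗
txn_id=901: ✓ → 14
txn_id=902: ✗
txn_id=903: ✗
txn_id=904: ✓ → 93
txn_id=905: ✓ → 35
txn_id=906: ✗
txn_id=907: ✗
txn_id=908: ✓ → 56
eur_avg = (14 + 93 + 35 + 56) / 4 = 49.5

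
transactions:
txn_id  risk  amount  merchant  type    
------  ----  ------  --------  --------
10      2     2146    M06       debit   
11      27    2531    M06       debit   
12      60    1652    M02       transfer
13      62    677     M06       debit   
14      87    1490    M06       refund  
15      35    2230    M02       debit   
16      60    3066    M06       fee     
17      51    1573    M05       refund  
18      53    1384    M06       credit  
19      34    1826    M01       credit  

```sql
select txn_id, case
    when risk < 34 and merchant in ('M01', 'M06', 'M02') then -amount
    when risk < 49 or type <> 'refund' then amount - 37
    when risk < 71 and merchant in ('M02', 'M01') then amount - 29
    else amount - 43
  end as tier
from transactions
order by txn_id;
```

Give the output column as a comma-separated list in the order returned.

txn_id=10: risk < 34 and merchant in ('M01', 'M06', 'M02') → -2146
txn_id=11: risk < 34 and merchant in ('M01', 'M06', 'M02') → -2531
txn_id=12: risk < 49 or type <> 'refund' → 1615
txn_id=13: risk < 49 or type <> 'refund' → 640
txn_id=14: ELSE → 1447
txn_id=15: risk < 49 or type <> 'refund' → 2193
txn_id=16: risk < 49 or type <> 'refund' → 3029
txn_id=17: ELSE → 1530
txn_id=18: risk < 49 or type <> 'refund' → 1347
txn_id=19: risk < 49 or type <> 'refund' → 1789

-2146, -2531, 1615, 640, 1447, 2193, 3029, 1530, 1347, 1789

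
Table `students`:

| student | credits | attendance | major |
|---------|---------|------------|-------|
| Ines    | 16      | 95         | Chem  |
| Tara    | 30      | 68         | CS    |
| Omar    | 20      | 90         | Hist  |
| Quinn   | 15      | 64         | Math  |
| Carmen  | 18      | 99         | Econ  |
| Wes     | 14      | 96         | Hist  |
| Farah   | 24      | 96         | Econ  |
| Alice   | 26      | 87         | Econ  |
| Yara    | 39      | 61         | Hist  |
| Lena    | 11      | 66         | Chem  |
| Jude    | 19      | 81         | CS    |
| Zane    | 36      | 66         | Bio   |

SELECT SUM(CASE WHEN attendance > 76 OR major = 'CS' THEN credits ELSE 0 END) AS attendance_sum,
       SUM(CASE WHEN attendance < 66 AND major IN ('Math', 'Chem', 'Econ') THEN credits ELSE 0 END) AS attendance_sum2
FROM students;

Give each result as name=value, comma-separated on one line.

attendance_sum=167, attendance_sum2=15

[attendance_sum: attendance > 76 OR major = 'CS']
student=Ines: ✓ → 16
student=Tara: ✓ → 30
student=Omar: ✓ → 20
student=Quinn: ✗
student=Carmen: ✓ → 18
student=Wes: ✓ → 14
student=Farah: ✓ → 24
student=Alice: ✓ → 26
student=Yara: ✗
student=Lena: ✗
student=Jude: ✓ → 19
student=Zane: ✗
attendance_sum = 16 + 30 + 20 + 18 + 14 + 24 + 26 + 19 = 167
—
[attendance_sum2: attendance < 66 AND major IN ('Math', 'Chem', 'Econ')]
student=Ines: ✗
student=Tara: ✗
student=Omar: ✗
student=Quinn: ✓ → 15
student=Carmen: ✗
student=Wes: ✗
student=Farah: ✗
student=Alice: ✗
student=Yara: ✗
student=Lena: ✗
student=Jude: ✗
student=Zane: ✗
attendance_sum2 = 15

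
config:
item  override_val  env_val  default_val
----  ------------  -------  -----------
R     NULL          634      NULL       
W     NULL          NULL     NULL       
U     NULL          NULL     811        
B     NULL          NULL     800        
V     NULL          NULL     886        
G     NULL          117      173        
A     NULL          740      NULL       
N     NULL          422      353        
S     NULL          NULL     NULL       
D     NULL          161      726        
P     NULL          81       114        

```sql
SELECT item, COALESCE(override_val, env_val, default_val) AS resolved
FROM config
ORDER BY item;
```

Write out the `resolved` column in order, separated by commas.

740, 800, 161, 117, 422, 81, 634, NULL, 811, 886, NULL

item=A: override_val=NULL, env_val=740 → 740
item=B: override_val=NULL, env_val=NULL, default_val=800 → 800
item=D: override_val=NULL, env_val=161 → 161
item=G: override_val=NULL, env_val=117 → 117
item=N: override_val=NULL, env_val=422 → 422
item=P: override_val=NULL, env_val=81 → 81
item=R: override_val=NULL, env_val=634 → 634
item=S: override_val=NULL, env_val=NULL, default_val=NULL (all NULL) → NULL
item=U: override_val=NULL, env_val=NULL, default_val=811 → 811
item=V: override_val=NULL, env_val=NULL, default_val=886 → 886
item=W: override_val=NULL, env_val=NULL, default_val=NULL (all NULL) → NULL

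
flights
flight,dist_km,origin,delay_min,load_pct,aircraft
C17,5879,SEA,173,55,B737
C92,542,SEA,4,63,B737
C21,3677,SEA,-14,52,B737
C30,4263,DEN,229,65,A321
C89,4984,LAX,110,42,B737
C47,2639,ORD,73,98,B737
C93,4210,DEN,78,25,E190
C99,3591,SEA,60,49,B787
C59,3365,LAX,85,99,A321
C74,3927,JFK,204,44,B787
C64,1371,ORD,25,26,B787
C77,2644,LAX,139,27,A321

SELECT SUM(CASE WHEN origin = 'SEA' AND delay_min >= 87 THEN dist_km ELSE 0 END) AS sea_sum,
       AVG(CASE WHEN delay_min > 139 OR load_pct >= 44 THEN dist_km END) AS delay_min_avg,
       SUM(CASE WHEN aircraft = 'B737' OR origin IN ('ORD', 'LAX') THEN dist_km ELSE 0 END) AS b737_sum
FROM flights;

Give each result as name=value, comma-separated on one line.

sea_sum=5879, delay_min_avg=3485.375, b737_sum=25101

[sea_sum: origin = 'SEA' AND delay_min >= 87]
flight=C17: ✓ → 5879
flight=C92: ✗
flight=C21: ✗
flight=C30: ✗
flight=C89: ✗
flight=C47: ✗
flight=C93: ✗
flight=C99: ✗
flight=C59: ✗
flight=C74: ✗
flight=C64: ✗
flight=C77: ✗
sea_sum = 5879
—
[delay_min_avg: delay_min > 139 OR load_pct >= 44]
flight=C17: ✓ → 5879
flight=C92: ✓ → 542
flight=C21: ✓ → 3677
flight=C30: ✓ → 4263
flight=C89: ✗
flight=C47: ✓ → 2639
flight=C93: ✗
flight=C99: ✓ → 3591
flight=C59: ✓ → 3365
flight=C74: ✓ → 3927
flight=C64: ✗
flight=C77: ✗
delay_min_avg = (5879 + 542 + 3677 + 4263 + 2639 + 3591 + 3365 + 3927) / 8 = 3485.375
—
[b737_sum: aircraft = 'B737' OR origin IN ('ORD', 'LAX')]
flight=C17: ✓ → 5879
flight=C92: ✓ → 542
flight=C21: ✓ → 3677
flight=C30: ✗
flight=C89: ✓ → 4984
flight=C47: ✓ → 2639
flight=C93: ✗
flight=C99: ✗
flight=C59: ✓ → 3365
flight=C74: ✗
flight=C64: ✓ → 1371
flight=C77: ✓ → 2644
b737_sum = 5879 + 542 + 3677 + 4984 + 2639 + 3365 + 1371 + 2644 = 25101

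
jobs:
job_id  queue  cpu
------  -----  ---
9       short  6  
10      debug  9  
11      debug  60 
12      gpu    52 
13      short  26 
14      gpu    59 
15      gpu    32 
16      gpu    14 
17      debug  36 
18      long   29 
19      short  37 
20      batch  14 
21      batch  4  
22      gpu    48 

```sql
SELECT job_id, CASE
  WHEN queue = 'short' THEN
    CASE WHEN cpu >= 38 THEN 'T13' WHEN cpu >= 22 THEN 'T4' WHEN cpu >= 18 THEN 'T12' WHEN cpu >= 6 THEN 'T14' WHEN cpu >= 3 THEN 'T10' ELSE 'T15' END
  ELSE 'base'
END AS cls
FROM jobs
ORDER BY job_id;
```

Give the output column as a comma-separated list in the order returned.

T14, base, base, base, T4, base, base, base, base, base, T4, base, base, base

job_id=9: queue='short' → inner[cpu >= 6] → T14
job_id=10: queue='debug' → outer ELSE → base
job_id=11: queue='debug' → outer ELSE → base
job_id=12: queue='gpu' → outer ELSE → base
job_id=13: queue='short' → inner[cpu >= 22] → T4
job_id=14: queue='gpu' → outer ELSE → base
job_id=15: queue='gpu' → outer ELSE → base
job_id=16: queue='gpu' → outer ELSE → base
job_id=17: queue='debug' → outer ELSE → base
job_id=18: queue='long' → outer ELSE → base
job_id=19: queue='short' → inner[cpu >= 22] → T4
job_id=20: queue='batch' → outer ELSE → base
job_id=21: queue='batch' → outer ELSE → base
job_id=22: queue='gpu' → outer ELSE → base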